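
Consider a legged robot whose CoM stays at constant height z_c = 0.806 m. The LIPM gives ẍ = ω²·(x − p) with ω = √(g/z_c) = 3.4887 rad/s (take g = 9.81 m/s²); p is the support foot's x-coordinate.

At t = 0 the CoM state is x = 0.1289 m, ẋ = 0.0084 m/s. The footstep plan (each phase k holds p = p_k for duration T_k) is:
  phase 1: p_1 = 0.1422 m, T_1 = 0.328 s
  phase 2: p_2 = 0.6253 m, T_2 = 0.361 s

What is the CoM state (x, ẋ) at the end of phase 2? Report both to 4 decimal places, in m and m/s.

phase 1: p=0.1422, T=0.328, ωT=1.144294, cosh=1.729336, sinh=1.410887; start (x,ẋ)=(0.128900, 0.008400) → end (x,ẋ)=(0.122597, -0.050938)
phase 2: p=0.6253, T=0.361, ωT=1.259421, cosh=1.903599, sinh=1.619781; start (x,ẋ)=(0.122597, -0.050938) → end (x,ẋ)=(-0.355295, -2.937705)

x = -0.3553, ẋ = -2.9377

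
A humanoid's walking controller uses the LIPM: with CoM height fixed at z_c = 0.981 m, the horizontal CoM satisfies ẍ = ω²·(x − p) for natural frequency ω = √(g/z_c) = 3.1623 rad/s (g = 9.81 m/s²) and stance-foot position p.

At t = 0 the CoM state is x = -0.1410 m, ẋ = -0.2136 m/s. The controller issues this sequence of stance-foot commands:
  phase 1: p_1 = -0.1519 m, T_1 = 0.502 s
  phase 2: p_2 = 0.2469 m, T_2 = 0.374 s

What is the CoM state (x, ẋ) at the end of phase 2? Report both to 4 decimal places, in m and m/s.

x = -0.9145, ẋ = -3.3018

phase 1: p=-0.1519, T=0.502, ωT=1.587475, cosh=2.547911, sinh=2.343470; start (x,ẋ)=(-0.141000, -0.213600) → end (x,ẋ)=(-0.282419, -0.463457)
phase 2: p=0.2469, T=0.374, ωT=1.182700, cosh=1.784812, sinh=1.478362; start (x,ẋ)=(-0.282419, -0.463457) → end (x,ẋ)=(-0.914499, -3.301762)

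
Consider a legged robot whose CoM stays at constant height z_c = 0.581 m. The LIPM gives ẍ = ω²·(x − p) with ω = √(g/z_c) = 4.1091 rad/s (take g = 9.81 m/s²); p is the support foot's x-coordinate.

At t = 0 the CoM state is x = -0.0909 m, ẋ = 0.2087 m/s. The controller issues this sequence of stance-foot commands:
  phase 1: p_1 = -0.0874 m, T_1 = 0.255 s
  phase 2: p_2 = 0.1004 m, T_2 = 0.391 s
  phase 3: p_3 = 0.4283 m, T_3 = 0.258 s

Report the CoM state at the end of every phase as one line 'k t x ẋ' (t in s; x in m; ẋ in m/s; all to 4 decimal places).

1 0.2550 -0.0295 0.3162
2 0.6460 -0.0524 -0.4573
3 0.9040 -0.4901 -3.2480

phase 1: p=-0.0874, T=0.255, ωT=1.047821, cosh=1.601065, sinh=1.250364; start (x,ẋ)=(-0.090900, 0.208700) → end (x,ẋ)=(-0.029498, 0.316160)
phase 2: p=0.1004, T=0.391, ωT=1.606658, cosh=2.593338, sinh=2.392782; start (x,ẋ)=(-0.029498, 0.316160) → end (x,ẋ)=(-0.052366, -0.457272)
phase 3: p=0.4283, T=0.258, ωT=1.060148, cosh=1.616601, sinh=1.270197; start (x,ẋ)=(-0.052366, -0.457272) → end (x,ẋ)=(-0.490096, -3.247996)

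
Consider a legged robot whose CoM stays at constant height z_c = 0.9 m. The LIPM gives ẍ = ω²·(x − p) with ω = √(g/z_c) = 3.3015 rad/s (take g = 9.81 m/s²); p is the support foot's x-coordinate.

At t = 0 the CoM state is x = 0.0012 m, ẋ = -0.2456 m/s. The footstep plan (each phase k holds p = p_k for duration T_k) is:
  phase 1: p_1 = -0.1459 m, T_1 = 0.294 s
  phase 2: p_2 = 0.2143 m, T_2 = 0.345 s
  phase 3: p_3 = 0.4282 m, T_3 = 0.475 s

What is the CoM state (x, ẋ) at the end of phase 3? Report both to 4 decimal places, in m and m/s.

x = -1.3775, ẋ = -5.7534

phase 1: p=-0.1459, T=0.294, ωT=0.970641, cosh=1.509238, sinh=1.130398; start (x,ẋ)=(0.001200, -0.245600) → end (x,ẋ)=(-0.007982, 0.178310)
phase 2: p=0.2143, T=0.345, ωT=1.139017, cosh=1.721916, sinh=1.401782; start (x,ẋ)=(-0.007982, 0.178310) → end (x,ẋ)=(-0.092742, -0.721683)
phase 3: p=0.4282, T=0.475, ωT=1.568212, cosh=2.503241, sinh=2.294823; start (x,ẋ)=(-0.092742, -0.721683) → end (x,ẋ)=(-1.377475, -5.753391)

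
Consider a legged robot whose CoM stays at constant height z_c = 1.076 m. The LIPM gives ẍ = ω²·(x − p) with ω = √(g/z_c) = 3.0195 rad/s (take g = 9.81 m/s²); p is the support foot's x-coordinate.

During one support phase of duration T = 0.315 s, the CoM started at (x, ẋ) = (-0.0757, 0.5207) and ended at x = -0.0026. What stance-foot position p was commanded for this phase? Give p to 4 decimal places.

p = 0.1639

ωT = 3.0195·0.315 = 0.951143; cosh(ωT) = 1.487482, sinh(ωT) = 1.101183
x(T) = p + (x₀−p)·cosh(ωT) + (ẋ₀/ω)·sinh(ωT) ⇒ p·(1 − cosh) = x(T) − x₀·cosh − (ẋ₀/ω)·sinh
numerator   = -0.0026 − (-0.0757)·1.487482 − (0.5207/3.0195)·1.101183 = -0.079892
denominator = 1 − 1.487482 = -0.487482
p = -0.079892 / -0.487482 = 0.1639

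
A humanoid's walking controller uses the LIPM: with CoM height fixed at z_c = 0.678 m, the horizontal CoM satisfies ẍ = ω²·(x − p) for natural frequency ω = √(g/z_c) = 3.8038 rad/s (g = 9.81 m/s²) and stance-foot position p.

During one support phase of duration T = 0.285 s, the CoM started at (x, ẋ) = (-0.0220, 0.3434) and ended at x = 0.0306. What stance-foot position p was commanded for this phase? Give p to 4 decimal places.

ωT = 3.8038·0.285 = 1.084083; cosh(ωT) = 1.647470, sinh(ωT) = 1.309258
x(T) = p + (x₀−p)·cosh(ωT) + (ẋ₀/ω)·sinh(ωT) ⇒ p·(1 − cosh) = x(T) − x₀·cosh − (ẋ₀/ω)·sinh
numerator   = 0.0306 − (-0.0220)·1.647470 − (0.3434/3.8038)·1.309258 = -0.051353
denominator = 1 − 1.647470 = -0.647470
p = -0.051353 / -0.647470 = 0.0793

p = 0.0793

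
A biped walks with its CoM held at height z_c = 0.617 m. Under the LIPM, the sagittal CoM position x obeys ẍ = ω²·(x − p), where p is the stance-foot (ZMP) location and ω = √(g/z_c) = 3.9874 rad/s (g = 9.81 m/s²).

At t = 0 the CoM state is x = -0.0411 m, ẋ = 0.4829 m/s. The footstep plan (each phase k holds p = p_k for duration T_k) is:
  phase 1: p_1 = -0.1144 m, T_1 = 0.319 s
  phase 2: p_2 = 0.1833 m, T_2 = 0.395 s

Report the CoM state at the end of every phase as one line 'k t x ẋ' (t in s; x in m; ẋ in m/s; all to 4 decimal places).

1 0.3190 0.2257 1.4096
2 0.7140 1.1074 3.9417

phase 1: p=-0.1144, T=0.319, ωT=1.271981, cosh=1.924094, sinh=1.643818; start (x,ẋ)=(-0.041100, 0.482900) → end (x,ẋ)=(0.225713, 1.409594)
phase 2: p=0.1833, T=0.395, ωT=1.575023, cosh=2.518928, sinh=2.311925; start (x,ẋ)=(0.225713, 1.409594) → end (x,ẋ)=(1.107429, 3.941655)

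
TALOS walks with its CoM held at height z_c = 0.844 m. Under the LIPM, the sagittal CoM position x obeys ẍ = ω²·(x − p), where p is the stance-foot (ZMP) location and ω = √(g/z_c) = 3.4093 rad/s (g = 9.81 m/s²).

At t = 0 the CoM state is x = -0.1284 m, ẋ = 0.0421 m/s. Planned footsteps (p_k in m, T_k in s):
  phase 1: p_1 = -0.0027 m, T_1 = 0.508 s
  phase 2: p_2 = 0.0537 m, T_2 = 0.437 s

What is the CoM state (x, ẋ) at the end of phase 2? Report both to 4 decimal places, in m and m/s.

x = -1.5015, ẋ = -5.2402

phase 1: p=-0.0027, T=0.508, ωT=1.731924, cosh=2.914231, sinh=2.737288; start (x,ẋ)=(-0.128400, 0.042100) → end (x,ẋ)=(-0.335217, -1.050373)
phase 2: p=0.0537, T=0.437, ωT=1.489864, cosh=2.330948, sinh=2.105545; start (x,ẋ)=(-0.335217, -1.050373) → end (x,ẋ)=(-1.501544, -5.240181)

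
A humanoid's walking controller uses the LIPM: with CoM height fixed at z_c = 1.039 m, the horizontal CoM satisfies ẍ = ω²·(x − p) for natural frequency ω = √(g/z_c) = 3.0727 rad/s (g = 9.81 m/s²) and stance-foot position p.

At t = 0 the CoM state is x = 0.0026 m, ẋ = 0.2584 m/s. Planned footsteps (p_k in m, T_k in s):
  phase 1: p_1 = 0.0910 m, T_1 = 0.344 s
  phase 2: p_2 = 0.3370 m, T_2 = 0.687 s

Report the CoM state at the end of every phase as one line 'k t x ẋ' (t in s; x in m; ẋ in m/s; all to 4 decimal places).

phase 1: p=0.0910, T=0.344, ωT=1.057009, cosh=1.612622, sinh=1.265128; start (x,ẋ)=(0.002600, 0.258400) → end (x,ẋ)=(0.054836, 0.073059)
phase 2: p=0.3370, T=0.687, ωT=2.110945, cosh=4.188581, sinh=4.067458; start (x,ẋ)=(0.054836, 0.073059) → end (x,ẋ)=(-0.748157, -3.220498)

1 0.3440 0.0548 0.0731
2 1.0310 -0.7482 -3.2205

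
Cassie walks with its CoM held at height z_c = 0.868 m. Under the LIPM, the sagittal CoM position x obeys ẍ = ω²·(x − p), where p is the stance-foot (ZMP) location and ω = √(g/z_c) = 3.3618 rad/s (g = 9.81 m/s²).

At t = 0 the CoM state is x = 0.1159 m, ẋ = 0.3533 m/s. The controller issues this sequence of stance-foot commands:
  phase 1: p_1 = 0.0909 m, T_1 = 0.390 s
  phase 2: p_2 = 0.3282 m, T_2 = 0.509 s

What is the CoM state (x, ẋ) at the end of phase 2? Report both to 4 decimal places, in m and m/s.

x = 0.9839, ẋ = 2.3617

phase 1: p=0.0909, T=0.390, ωT=1.311102, cosh=1.989892, sinh=1.720369; start (x,ẋ)=(0.115900, 0.353300) → end (x,ẋ)=(0.321445, 0.847617)
phase 2: p=0.3282, T=0.509, ωT=1.711156, cosh=2.858007, sinh=2.677350; start (x,ẋ)=(0.321445, 0.847617) → end (x,ẋ)=(0.983940, 2.361697)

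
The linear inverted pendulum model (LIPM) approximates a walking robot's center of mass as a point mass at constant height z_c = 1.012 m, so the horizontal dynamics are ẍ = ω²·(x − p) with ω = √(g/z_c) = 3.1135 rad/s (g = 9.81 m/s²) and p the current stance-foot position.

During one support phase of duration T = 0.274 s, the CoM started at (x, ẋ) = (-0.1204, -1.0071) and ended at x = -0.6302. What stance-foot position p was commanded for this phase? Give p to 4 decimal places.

ωT = 3.1135·0.274 = 0.853099; cosh(ωT) = 1.386501, sinh(ωT) = 0.960408
x(T) = p + (x₀−p)·cosh(ωT) + (ẋ₀/ω)·sinh(ωT) ⇒ p·(1 − cosh) = x(T) − x₀·cosh − (ẋ₀/ω)·sinh
numerator   = -0.6302 − (-0.1204)·1.386501 − (-1.0071/3.1135)·0.960408 = -0.152609
denominator = 1 − 1.386501 = -0.386501
p = -0.152609 / -0.386501 = 0.3948

p = 0.3948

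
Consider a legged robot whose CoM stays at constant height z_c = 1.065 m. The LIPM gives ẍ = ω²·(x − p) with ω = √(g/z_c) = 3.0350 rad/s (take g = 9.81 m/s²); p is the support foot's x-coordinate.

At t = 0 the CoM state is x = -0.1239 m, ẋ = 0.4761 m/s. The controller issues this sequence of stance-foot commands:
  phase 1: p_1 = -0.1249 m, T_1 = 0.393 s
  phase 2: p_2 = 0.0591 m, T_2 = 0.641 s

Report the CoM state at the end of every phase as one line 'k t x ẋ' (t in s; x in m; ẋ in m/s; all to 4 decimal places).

1 0.3930 0.1116 0.8614
2 1.0340 1.2193 3.6215

phase 1: p=-0.1249, T=0.393, ωT=1.192755, cosh=1.799767, sinh=1.496383; start (x,ẋ)=(-0.123900, 0.476100) → end (x,ẋ)=(0.111637, 0.861411)
phase 2: p=0.0591, T=0.641, ωT=1.945435, cosh=3.569800, sinh=3.426875; start (x,ẋ)=(0.111637, 0.861411) → end (x,ẋ)=(1.219282, 3.621479)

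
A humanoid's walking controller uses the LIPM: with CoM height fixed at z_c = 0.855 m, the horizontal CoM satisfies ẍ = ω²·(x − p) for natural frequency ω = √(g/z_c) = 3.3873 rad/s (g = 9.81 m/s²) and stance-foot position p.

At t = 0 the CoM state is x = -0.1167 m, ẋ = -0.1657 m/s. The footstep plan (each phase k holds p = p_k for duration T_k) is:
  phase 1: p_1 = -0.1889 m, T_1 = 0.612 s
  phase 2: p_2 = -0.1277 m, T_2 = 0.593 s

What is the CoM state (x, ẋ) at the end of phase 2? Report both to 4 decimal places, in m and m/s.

x = 0.3308, ẋ = 1.5740

phase 1: p=-0.1889, T=0.612, ωT=2.073028, cosh=4.037328, sinh=3.911524; start (x,ẋ)=(-0.116700, -0.165700) → end (x,ẋ)=(-0.088749, 0.287629)
phase 2: p=-0.1277, T=0.593, ωT=2.008669, cosh=3.793778, sinh=3.659611; start (x,ẋ)=(-0.088749, 0.287629) → end (x,ẋ)=(0.330824, 1.574046)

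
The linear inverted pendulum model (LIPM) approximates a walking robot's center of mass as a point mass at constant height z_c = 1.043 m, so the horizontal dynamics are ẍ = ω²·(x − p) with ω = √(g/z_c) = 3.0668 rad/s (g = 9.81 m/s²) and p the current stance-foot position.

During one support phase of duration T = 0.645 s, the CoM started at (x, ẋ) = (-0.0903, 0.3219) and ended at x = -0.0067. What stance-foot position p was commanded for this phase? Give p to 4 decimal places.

ωT = 3.0668·0.645 = 1.978086; cosh(ωT) = 3.683614, sinh(ωT) = 3.545280
x(T) = p + (x₀−p)·cosh(ωT) + (ẋ₀/ω)·sinh(ωT) ⇒ p·(1 − cosh) = x(T) − x₀·cosh − (ẋ₀/ω)·sinh
numerator   = -0.0067 − (-0.0903)·3.683614 − (0.3219/3.0668)·3.545280 = -0.046192
denominator = 1 − 3.683614 = -2.683614
p = -0.046192 / -2.683614 = 0.0172

p = 0.0172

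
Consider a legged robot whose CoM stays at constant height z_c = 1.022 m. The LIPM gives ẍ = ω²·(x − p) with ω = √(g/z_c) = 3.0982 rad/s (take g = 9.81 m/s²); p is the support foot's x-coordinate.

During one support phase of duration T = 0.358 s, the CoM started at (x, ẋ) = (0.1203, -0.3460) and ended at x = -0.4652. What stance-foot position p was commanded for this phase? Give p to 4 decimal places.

p = 0.7587

ωT = 3.0982·0.358 = 1.109156; cosh(ωT) = 1.680817, sinh(ωT) = 1.350980
x(T) = p + (x₀−p)·cosh(ωT) + (ẋ₀/ω)·sinh(ωT) ⇒ p·(1 − cosh) = x(T) − x₀·cosh − (ẋ₀/ω)·sinh
numerator   = -0.4652 − (0.1203)·1.680817 − (-0.3460/3.0982)·1.350980 = -0.516528
denominator = 1 − 1.680817 = -0.680817
p = -0.516528 / -0.680817 = 0.7587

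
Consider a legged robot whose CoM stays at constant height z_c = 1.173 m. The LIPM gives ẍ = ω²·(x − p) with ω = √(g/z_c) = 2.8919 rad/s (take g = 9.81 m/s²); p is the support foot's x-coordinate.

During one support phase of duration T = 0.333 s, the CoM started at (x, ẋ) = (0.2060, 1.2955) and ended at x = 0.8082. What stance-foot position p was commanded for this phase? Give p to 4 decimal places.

p = 0.0043

ωT = 2.8919·0.333 = 0.963003; cosh(ωT) = 1.500648, sinh(ωT) = 1.118903
x(T) = p + (x₀−p)·cosh(ωT) + (ẋ₀/ω)·sinh(ωT) ⇒ p·(1 − cosh) = x(T) − x₀·cosh − (ẋ₀/ω)·sinh
numerator   = 0.8082 − (0.2060)·1.500648 − (1.2955/2.8919)·1.118903 = -0.002174
denominator = 1 − 1.500648 = -0.500648
p = -0.002174 / -0.500648 = 0.0043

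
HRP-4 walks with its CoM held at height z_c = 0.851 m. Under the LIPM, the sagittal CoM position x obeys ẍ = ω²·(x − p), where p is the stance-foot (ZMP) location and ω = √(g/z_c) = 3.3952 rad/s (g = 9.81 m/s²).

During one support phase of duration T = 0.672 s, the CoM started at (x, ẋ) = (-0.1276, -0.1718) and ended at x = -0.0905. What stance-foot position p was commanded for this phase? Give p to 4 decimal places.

ωT = 3.3952·0.672 = 2.281574; cosh(ωT) = 4.947104, sinh(ωT) = 4.844981
x(T) = p + (x₀−p)·cosh(ωT) + (ẋ₀/ω)·sinh(ωT) ⇒ p·(1 − cosh) = x(T) − x₀·cosh − (ẋ₀/ω)·sinh
numerator   = -0.0905 − (-0.1276)·4.947104 − (-0.1718/3.3952)·4.844981 = 0.785911
denominator = 1 − 4.947104 = -3.947104
p = 0.785911 / -3.947104 = -0.1991

p = -0.1991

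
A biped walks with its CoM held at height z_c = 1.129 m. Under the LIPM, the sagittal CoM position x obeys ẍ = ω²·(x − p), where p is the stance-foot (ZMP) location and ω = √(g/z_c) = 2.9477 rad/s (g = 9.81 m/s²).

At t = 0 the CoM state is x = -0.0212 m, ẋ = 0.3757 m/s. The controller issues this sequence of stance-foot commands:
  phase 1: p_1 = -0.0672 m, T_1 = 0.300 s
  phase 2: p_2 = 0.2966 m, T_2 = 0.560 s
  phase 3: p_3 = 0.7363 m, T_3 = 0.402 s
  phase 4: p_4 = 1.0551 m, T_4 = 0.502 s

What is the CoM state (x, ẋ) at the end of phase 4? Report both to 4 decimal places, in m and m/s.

phase 1: p=-0.0672, T=0.300, ωT=0.884310, cosh=1.417156, sinh=1.004157; start (x,ẋ)=(-0.021200, 0.375700) → end (x,ẋ)=(0.125974, 0.668583)
phase 2: p=0.2966, T=0.560, ωT=1.650712, cosh=2.701301, sinh=2.509388; start (x,ẋ)=(0.125974, 0.668583) → end (x,ẋ)=(0.404856, 0.543940)
phase 3: p=0.7363, T=0.402, ωT=1.184975, cosh=1.788180, sinh=1.482426; start (x,ẋ)=(0.404856, 0.543940) → end (x,ẋ)=(0.417171, -0.475663)
phase 4: p=1.0551, T=0.502, ωT=1.479745, cosh=2.309762, sinh=2.082066; start (x,ẋ)=(0.417171, -0.475663) → end (x,ẋ)=(-0.754341, -5.013831)

x = -0.7543, ẋ = -5.0138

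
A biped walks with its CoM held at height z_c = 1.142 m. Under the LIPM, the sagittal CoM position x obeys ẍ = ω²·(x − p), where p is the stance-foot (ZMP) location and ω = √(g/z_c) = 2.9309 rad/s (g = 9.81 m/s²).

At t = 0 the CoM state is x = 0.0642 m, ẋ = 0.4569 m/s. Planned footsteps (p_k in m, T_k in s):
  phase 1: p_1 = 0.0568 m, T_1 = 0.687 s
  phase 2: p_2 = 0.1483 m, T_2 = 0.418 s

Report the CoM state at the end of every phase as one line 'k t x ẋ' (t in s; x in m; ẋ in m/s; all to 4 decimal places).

phase 1: p=0.0568, T=0.687, ωT=2.013528, cosh=3.811607, sinh=3.678090; start (x,ẋ)=(0.064200, 0.456900) → end (x,ẋ)=(0.658386, 1.821296)
phase 2: p=0.1483, T=0.418, ωT=1.225116, cosh=1.849143, sinh=1.555419; start (x,ẋ)=(0.658386, 1.821296) → end (x,ẋ)=(2.058077, 5.693204)

1 0.6870 0.6584 1.8213
2 1.1050 2.0581 5.6932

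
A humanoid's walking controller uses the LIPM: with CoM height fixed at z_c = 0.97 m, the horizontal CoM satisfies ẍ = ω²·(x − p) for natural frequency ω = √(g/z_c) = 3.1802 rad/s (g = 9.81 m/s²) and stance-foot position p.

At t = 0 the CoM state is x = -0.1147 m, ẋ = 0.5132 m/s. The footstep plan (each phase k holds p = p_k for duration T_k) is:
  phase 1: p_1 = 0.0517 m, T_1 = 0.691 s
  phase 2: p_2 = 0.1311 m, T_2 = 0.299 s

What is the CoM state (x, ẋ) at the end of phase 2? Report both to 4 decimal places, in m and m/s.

x = -0.0526, ẋ = -0.4418

phase 1: p=0.0517, T=0.691, ωT=2.197518, cosh=4.556861, sinh=4.445782; start (x,ẋ)=(-0.114700, 0.513200) → end (x,ẋ)=(0.010870, -0.014062)
phase 2: p=0.1311, T=0.299, ωT=0.950880, cosh=1.487193, sinh=1.100792; start (x,ẋ)=(0.010870, -0.014062) → end (x,ẋ)=(-0.052573, -0.441807)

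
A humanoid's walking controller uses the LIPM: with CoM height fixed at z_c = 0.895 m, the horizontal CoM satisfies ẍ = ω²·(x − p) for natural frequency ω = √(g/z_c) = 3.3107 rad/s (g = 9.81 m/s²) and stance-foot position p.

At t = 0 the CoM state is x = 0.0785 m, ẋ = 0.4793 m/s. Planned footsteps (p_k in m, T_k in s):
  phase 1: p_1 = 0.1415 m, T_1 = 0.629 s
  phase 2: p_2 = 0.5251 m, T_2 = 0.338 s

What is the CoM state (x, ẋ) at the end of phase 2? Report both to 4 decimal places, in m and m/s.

phase 1: p=0.1415, T=0.629, ωT=2.082430, cosh=4.074286, sinh=3.949659; start (x,ẋ)=(0.078500, 0.479300) → end (x,ẋ)=(0.456624, 1.129009)
phase 2: p=0.5251, T=0.338, ωT=1.119017, cosh=1.694221, sinh=1.367620; start (x,ẋ)=(0.456624, 1.129009) → end (x,ẋ)=(0.875470, 1.602747)

x = 0.8755, ẋ = 1.6027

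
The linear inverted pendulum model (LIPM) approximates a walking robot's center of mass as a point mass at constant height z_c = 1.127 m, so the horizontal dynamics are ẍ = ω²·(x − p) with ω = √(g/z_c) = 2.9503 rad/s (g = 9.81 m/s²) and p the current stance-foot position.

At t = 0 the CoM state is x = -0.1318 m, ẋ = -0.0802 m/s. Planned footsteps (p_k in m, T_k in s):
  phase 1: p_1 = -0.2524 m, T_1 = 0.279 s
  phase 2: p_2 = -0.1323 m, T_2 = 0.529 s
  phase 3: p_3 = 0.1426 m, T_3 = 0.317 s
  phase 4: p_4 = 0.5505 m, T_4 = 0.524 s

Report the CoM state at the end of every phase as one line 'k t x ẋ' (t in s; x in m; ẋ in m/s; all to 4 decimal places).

1 0.2790 -0.1136 0.2181
2 0.8080 0.0826 0.6681
3 1.1250 0.2984 0.7913
4 1.6490 0.5327 0.2748

phase 1: p=-0.2524, T=0.279, ωT=0.823134, cosh=1.358340, sinh=0.919286; start (x,ẋ)=(-0.131800, -0.080200) → end (x,ẋ)=(-0.113574, 0.218149)
phase 2: p=-0.1323, T=0.529, ωT=1.560709, cosh=2.486091, sinh=2.276104; start (x,ẋ)=(-0.113574, 0.218149) → end (x,ẋ)=(0.082553, 0.668088)
phase 3: p=0.1426, T=0.317, ωT=0.935245, cosh=1.470164, sinh=1.077674; start (x,ẋ)=(0.082553, 0.668088) → end (x,ẋ)=(0.298358, 0.791282)
phase 4: p=0.5505, T=0.524, ωT=1.545957, cosh=2.452784, sinh=2.239677; start (x,ẋ)=(0.298358, 0.791282) → end (x,ẋ)=(0.532739, 0.274758)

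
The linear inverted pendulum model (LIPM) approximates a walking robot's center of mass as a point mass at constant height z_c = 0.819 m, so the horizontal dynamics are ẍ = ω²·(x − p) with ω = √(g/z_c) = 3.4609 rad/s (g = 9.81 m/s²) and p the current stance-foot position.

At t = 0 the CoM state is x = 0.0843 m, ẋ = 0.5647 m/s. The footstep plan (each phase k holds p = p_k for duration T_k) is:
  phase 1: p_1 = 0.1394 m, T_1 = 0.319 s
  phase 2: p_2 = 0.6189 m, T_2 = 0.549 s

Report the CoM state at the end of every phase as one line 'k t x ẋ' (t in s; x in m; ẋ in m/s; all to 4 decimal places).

phase 1: p=0.1394, T=0.319, ωT=1.104027, cosh=1.673911, sinh=1.342378; start (x,ẋ)=(0.084300, 0.564700) → end (x,ẋ)=(0.266197, 0.689272)
phase 2: p=0.6189, T=0.549, ωT=1.900034, cosh=3.417843, sinh=3.268279; start (x,ẋ)=(0.266197, 0.689272) → end (x,ẋ)=(0.064328, -1.633662)

1 0.3190 0.2662 0.6893
2 0.8680 0.0643 -1.6337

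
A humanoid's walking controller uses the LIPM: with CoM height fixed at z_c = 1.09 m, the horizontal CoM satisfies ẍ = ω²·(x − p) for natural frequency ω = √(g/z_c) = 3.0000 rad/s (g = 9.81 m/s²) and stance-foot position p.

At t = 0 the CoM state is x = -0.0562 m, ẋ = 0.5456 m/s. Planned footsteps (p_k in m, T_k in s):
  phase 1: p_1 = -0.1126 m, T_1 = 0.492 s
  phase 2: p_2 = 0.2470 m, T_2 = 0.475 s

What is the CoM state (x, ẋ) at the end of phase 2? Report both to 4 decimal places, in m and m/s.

x = 1.6200, ẋ = 4.3993

phase 1: p=-0.1126, T=0.492, ωT=1.476000, cosh=2.301980, sinh=2.073429; start (x,ẋ)=(-0.056200, 0.545600) → end (x,ẋ)=(0.394319, 1.606784)
phase 2: p=0.2470, T=0.475, ωT=1.425000, cosh=2.199183, sinh=1.958675; start (x,ẋ)=(0.394319, 1.606784) → end (x,ẋ)=(1.620038, 4.399265)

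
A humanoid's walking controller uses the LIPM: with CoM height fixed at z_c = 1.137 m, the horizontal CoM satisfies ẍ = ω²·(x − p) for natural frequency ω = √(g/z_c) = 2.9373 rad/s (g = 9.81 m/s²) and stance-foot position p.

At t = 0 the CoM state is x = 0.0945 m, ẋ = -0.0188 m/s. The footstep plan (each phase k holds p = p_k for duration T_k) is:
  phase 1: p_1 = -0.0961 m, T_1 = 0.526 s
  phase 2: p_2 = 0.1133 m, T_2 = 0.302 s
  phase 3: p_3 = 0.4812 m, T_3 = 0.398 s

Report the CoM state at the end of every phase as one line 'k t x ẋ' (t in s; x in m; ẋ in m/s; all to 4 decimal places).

1 0.5260 0.3567 1.2065
2 0.8280 0.8730 2.4338
3 1.2260 2.3774 5.9684

phase 1: p=-0.0961, T=0.526, ωT=1.545020, cosh=2.450686, sinh=2.237378; start (x,ẋ)=(0.094500, -0.018800) → end (x,ẋ)=(0.356681, 1.206522)
phase 2: p=0.1133, T=0.302, ωT=0.887065, cosh=1.419928, sinh=1.008065; start (x,ẋ)=(0.356681, 1.206522) → end (x,ẋ)=(0.872954, 2.433821)
phase 3: p=0.4812, T=0.398, ωT=1.169045, cosh=1.764791, sinh=1.454128; start (x,ẋ)=(0.872954, 2.433821) → end (x,ẋ)=(2.377441, 5.968449)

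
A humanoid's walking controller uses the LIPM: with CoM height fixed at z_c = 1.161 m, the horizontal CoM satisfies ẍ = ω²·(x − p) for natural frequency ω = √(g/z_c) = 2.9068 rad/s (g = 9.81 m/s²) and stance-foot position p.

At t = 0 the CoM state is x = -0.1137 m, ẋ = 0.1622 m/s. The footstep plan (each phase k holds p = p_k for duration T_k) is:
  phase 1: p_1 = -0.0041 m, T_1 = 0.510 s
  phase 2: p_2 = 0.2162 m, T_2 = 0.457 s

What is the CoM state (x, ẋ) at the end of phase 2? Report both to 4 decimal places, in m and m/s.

phase 1: p=-0.0041, T=0.510, ωT=1.482468, cosh=2.315439, sinh=2.088362; start (x,ẋ)=(-0.113700, 0.162200) → end (x,ẋ)=(-0.141341, -0.289757)
phase 2: p=0.2162, T=0.457, ωT=1.328408, cosh=2.019963, sinh=1.755064; start (x,ẋ)=(-0.141341, -0.289757) → end (x,ẋ)=(-0.680969, -2.409338)

x = -0.6810, ẋ = -2.4093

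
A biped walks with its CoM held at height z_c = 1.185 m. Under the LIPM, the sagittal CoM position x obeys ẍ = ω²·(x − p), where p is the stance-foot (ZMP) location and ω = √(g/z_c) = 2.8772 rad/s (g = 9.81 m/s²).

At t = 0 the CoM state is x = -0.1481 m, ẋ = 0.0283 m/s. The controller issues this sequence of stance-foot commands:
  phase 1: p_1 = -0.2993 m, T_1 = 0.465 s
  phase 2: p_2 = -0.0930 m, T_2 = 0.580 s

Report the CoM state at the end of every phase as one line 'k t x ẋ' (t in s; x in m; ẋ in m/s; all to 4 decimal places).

phase 1: p=-0.2993, T=0.465, ωT=1.337898, cosh=2.036710, sinh=1.774314; start (x,ẋ)=(-0.148100, 0.028300) → end (x,ẋ)=(0.026103, 0.829523)
phase 2: p=-0.0930, T=0.580, ωT=1.668776, cosh=2.747074, sinh=2.558596; start (x,ẋ)=(0.026103, 0.829523) → end (x,ẋ)=(0.971851, 3.155547)

1 0.4650 0.0261 0.8295
2 1.0450 0.9719 3.1555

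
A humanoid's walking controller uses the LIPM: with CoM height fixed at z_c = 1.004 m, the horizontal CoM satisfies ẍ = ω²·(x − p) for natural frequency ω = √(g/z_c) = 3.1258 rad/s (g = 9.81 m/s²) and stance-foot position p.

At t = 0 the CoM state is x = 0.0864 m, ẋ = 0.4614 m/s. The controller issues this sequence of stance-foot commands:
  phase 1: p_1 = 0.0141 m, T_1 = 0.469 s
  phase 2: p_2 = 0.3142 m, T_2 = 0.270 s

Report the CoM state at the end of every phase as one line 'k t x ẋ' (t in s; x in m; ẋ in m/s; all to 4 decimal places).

phase 1: p=0.0141, T=0.469, ωT=1.466000, cosh=2.281360, sinh=2.050513; start (x,ẋ)=(0.086400, 0.461400) → end (x,ẋ)=(0.481719, 1.516026)
phase 2: p=0.3142, T=0.270, ωT=0.843966, cosh=1.377787, sinh=0.947785; start (x,ẋ)=(0.481719, 1.516026) → end (x,ẋ)=(1.004685, 2.585051)

1 0.4690 0.4817 1.5160
2 0.7390 1.0047 2.5851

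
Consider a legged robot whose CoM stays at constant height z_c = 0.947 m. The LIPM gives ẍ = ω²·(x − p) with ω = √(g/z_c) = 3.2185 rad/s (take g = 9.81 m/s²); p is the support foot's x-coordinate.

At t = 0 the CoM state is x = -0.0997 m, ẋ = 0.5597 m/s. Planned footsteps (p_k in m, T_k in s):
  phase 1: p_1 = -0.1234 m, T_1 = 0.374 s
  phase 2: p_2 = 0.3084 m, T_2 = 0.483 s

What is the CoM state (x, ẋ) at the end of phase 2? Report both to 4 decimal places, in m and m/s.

x = 0.7945, ẋ = 1.8888

phase 1: p=-0.1234, T=0.374, ωT=1.203719, cosh=1.816282, sinh=1.516206; start (x,ẋ)=(-0.099700, 0.559700) → end (x,ẋ)=(0.183315, 1.132227)
phase 2: p=0.3084, T=0.483, ωT=1.554536, cosh=2.472088, sinh=2.260800; start (x,ẋ)=(0.183315, 1.132227) → end (x,ẋ)=(0.794500, 1.888800)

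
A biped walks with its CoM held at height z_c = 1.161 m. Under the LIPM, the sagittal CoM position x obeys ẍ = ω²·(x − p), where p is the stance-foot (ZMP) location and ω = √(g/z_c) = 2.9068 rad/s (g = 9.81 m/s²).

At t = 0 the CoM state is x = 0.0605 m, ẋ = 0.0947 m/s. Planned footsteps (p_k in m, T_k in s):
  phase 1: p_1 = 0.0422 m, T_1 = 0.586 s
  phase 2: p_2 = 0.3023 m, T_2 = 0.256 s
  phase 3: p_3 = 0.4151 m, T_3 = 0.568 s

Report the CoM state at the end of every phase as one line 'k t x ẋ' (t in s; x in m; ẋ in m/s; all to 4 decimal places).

1 0.5860 0.1806 0.4099
2 0.8420 0.2603 0.2406
3 1.4100 0.2045 -0.4797

phase 1: p=0.0422, T=0.586, ωT=1.703385, cosh=2.837287, sinh=2.655220; start (x,ẋ)=(0.060500, 0.094700) → end (x,ẋ)=(0.180626, 0.409934)
phase 2: p=0.3023, T=0.256, ωT=0.744141, cosh=1.289887, sinh=0.814745; start (x,ẋ)=(0.180626, 0.409934) → end (x,ẋ)=(0.260255, 0.240609)
phase 3: p=0.4151, T=0.568, ωT=1.651062, cosh=2.702180, sinh=2.510334; start (x,ẋ)=(0.260255, 0.240609) → end (x,ẋ)=(0.204471, -0.479745)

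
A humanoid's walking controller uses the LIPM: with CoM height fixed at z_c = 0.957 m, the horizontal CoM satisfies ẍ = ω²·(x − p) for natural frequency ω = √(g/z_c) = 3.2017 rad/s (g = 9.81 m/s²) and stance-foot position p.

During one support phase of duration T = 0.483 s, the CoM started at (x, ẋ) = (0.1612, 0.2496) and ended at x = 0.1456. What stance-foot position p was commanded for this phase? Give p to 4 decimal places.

p = 0.2921

ωT = 3.2017·0.483 = 1.546421; cosh(ωT) = 2.453824, sinh(ωT) = 2.240815
x(T) = p + (x₀−p)·cosh(ωT) + (ẋ₀/ω)·sinh(ωT) ⇒ p·(1 − cosh) = x(T) − x₀·cosh − (ẋ₀/ω)·sinh
numerator   = 0.1456 − (0.1612)·2.453824 − (0.2496/3.2017)·2.240815 = -0.424647
denominator = 1 − 2.453824 = -1.453824
p = -0.424647 / -1.453824 = 0.2921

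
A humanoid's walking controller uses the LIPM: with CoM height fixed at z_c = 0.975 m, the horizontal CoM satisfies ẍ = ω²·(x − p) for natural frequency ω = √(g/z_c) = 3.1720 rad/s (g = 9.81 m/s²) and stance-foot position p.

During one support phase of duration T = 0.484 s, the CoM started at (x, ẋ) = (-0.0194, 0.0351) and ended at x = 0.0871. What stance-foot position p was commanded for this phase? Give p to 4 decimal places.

ωT = 3.1720·0.484 = 1.535248; cosh(ωT) = 2.428939, sinh(ωT) = 2.213537
x(T) = p + (x₀−p)·cosh(ωT) + (ẋ₀/ω)·sinh(ωT) ⇒ p·(1 − cosh) = x(T) − x₀·cosh − (ẋ₀/ω)·sinh
numerator   = 0.0871 − (-0.0194)·2.428939 − (0.0351/3.1720)·2.213537 = 0.109727
denominator = 1 − 2.428939 = -1.428939
p = 0.109727 / -1.428939 = -0.0768

p = -0.0768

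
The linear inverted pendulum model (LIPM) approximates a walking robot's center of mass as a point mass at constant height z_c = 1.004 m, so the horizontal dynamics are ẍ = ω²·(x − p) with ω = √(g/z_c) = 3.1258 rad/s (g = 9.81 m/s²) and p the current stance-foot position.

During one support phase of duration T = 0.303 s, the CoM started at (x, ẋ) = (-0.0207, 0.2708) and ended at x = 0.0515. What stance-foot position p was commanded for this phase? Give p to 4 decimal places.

ωT = 3.1258·0.303 = 0.947117; cosh(ωT) = 1.483062, sinh(ωT) = 1.095205
x(T) = p + (x₀−p)·cosh(ωT) + (ẋ₀/ω)·sinh(ωT) ⇒ p·(1 − cosh) = x(T) − x₀·cosh − (ẋ₀/ω)·sinh
numerator   = 0.0515 − (-0.0207)·1.483062 − (0.2708/3.1258)·1.095205 = -0.012682
denominator = 1 − 1.483062 = -0.483062
p = -0.012682 / -0.483062 = 0.0263

p = 0.0263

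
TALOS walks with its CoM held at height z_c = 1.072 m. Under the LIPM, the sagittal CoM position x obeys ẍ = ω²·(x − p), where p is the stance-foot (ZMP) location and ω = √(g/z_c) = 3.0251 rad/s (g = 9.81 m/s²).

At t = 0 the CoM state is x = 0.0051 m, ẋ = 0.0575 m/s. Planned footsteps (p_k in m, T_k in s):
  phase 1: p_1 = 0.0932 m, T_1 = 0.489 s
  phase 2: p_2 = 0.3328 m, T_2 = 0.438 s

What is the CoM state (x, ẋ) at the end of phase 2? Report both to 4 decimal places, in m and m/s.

x = -0.7235, ẋ = -2.9832

phase 1: p=0.0932, T=0.489, ωT=1.479274, cosh=2.308780, sinh=2.080977; start (x,ẋ)=(0.005100, 0.057500) → end (x,ẋ)=(-0.070649, -0.421849)
phase 2: p=0.3328, T=0.438, ωT=1.324994, cosh=2.013983, sinh=1.748179; start (x,ẋ)=(-0.070649, -0.421849) → end (x,ẋ)=(-0.723523, -2.983203)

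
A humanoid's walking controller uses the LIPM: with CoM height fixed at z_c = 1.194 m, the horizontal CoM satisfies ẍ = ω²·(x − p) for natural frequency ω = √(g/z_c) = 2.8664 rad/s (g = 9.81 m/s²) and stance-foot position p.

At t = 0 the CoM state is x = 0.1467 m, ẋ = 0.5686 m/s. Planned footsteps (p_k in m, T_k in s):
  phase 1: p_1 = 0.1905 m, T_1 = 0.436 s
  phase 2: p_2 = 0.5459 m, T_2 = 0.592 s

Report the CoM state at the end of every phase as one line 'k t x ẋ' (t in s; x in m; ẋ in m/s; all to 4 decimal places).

phase 1: p=0.1905, T=0.436, ωT=1.249750, cosh=1.888024, sinh=1.601448; start (x,ẋ)=(0.146700, 0.568600) → end (x,ẋ)=(0.425479, 0.872471)
phase 2: p=0.5459, T=0.592, ωT=1.696909, cosh=2.820151, sinh=2.636902; start (x,ẋ)=(0.425479, 0.872471) → end (x,ẋ)=(1.008913, 1.550312)

1 0.4360 0.4255 0.8725
2 1.0280 1.0089 1.5503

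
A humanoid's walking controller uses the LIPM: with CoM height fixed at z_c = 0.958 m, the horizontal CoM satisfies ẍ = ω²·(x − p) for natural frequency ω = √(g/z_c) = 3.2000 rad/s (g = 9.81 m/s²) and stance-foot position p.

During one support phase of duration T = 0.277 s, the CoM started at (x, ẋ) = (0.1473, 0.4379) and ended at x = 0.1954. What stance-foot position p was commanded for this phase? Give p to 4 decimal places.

ωT = 3.2000·0.277 = 0.886400; cosh(ωT) = 1.419258, sinh(ωT) = 1.007121
x(T) = p + (x₀−p)·cosh(ωT) + (ẋ₀/ω)·sinh(ωT) ⇒ p·(1 − cosh) = x(T) − x₀·cosh − (ẋ₀/ω)·sinh
numerator   = 0.1954 − (0.1473)·1.419258 − (0.4379/3.2000)·1.007121 = -0.151475
denominator = 1 − 1.419258 = -0.419258
p = -0.151475 / -0.419258 = 0.3613

p = 0.3613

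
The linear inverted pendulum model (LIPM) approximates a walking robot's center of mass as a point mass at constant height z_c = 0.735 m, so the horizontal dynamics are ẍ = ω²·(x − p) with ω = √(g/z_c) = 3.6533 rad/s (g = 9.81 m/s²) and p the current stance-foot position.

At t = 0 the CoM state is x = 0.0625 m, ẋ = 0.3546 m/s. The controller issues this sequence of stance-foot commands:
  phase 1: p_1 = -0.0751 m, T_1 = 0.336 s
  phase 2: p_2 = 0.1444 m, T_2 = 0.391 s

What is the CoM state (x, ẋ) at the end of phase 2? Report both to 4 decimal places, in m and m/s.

x = 1.3322, ẋ = 4.5214

phase 1: p=-0.0751, T=0.336, ωT=1.227509, cosh=1.852869, sinh=1.559848; start (x,ẋ)=(0.062500, 0.354600) → end (x,ẋ)=(0.331258, 1.441154)
phase 2: p=0.1444, T=0.391, ωT=1.428440, cosh=2.205935, sinh=1.966252; start (x,ẋ)=(0.331258, 1.441154) → end (x,ẋ)=(1.332244, 4.521351)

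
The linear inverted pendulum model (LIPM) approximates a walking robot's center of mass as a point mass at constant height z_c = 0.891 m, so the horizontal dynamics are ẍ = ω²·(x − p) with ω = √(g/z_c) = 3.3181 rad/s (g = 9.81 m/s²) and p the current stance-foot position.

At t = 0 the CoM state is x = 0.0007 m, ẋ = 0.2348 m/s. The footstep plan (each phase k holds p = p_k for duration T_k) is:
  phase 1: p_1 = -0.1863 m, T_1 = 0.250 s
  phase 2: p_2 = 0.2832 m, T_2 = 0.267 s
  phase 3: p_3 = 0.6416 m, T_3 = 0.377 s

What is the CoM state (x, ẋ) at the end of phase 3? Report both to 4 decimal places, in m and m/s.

x = 0.4536, ẋ = -0.1193

phase 1: p=-0.1863, T=0.250, ωT=0.829525, cosh=1.364243, sinh=0.927987; start (x,ẋ)=(0.000700, 0.234800) → end (x,ẋ)=(0.134481, 0.896126)
phase 2: p=0.2832, T=0.267, ωT=0.885933, cosh=1.418787, sinh=1.006458; start (x,ẋ)=(0.134481, 0.896126) → end (x,ẋ)=(0.344015, 0.774760)
phase 3: p=0.6416, T=0.377, ωT=1.250924, cosh=1.889904, sinh=1.603664; start (x,ẋ)=(0.344015, 0.774760) → end (x,ẋ)=(0.453641, -0.119260)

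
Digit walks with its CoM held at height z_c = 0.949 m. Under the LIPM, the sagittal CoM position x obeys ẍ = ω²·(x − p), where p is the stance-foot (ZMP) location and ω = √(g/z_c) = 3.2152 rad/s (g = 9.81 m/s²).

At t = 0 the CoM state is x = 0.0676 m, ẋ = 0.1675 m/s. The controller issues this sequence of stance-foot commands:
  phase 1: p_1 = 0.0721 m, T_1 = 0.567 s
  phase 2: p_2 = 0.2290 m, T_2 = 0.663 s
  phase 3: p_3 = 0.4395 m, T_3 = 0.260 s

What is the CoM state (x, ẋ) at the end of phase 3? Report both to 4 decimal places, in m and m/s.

x = 1.4861, ẋ = 3.6858

phase 1: p=0.0721, T=0.567, ωT=1.823018, cosh=3.176027, sinh=3.014489; start (x,ẋ)=(0.067600, 0.167500) → end (x,ẋ)=(0.214852, 0.488370)
phase 2: p=0.2290, T=0.663, ωT=2.131678, cosh=4.273817, sinh=4.155179; start (x,ẋ)=(0.214852, 0.488370) → end (x,ẋ)=(0.799679, 1.898183)
phase 3: p=0.4395, T=0.260, ωT=0.835952, cosh=1.370235, sinh=0.936774; start (x,ẋ)=(0.799679, 1.898183) → end (x,ẋ)=(1.486081, 3.685787)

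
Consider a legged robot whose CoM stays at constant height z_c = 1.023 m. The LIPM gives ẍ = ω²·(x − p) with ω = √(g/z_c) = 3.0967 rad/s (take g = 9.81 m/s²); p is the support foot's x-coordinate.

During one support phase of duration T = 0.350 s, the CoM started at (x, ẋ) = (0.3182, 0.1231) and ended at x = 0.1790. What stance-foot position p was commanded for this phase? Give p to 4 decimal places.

p = 0.6137

ωT = 3.0967·0.350 = 1.083845; cosh(ωT) = 1.647158, sinh(ωT) = 1.308866
x(T) = p + (x₀−p)·cosh(ωT) + (ẋ₀/ω)·sinh(ωT) ⇒ p·(1 − cosh) = x(T) − x₀·cosh − (ẋ₀/ω)·sinh
numerator   = 0.1790 − (0.3182)·1.647158 − (0.1231/3.0967)·1.308866 = -0.397156
denominator = 1 − 1.647158 = -0.647158
p = -0.397156 / -0.647158 = 0.6137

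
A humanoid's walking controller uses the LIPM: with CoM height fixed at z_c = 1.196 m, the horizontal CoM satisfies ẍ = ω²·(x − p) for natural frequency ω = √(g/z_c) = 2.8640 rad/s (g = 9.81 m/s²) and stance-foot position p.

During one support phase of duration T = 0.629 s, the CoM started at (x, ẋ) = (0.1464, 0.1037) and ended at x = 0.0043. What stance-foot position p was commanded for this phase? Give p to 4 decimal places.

p = 0.2642

ωT = 2.8640·0.629 = 1.801456; cosh(ωT) = 3.111760, sinh(ωT) = 2.946702
x(T) = p + (x₀−p)·cosh(ωT) + (ẋ₀/ω)·sinh(ωT) ⇒ p·(1 − cosh) = x(T) − x₀·cosh − (ẋ₀/ω)·sinh
numerator   = 0.0043 − (0.1464)·3.111760 − (0.1037/2.8640)·2.946702 = -0.557956
denominator = 1 − 3.111760 = -2.111760
p = -0.557956 / -2.111760 = 0.2642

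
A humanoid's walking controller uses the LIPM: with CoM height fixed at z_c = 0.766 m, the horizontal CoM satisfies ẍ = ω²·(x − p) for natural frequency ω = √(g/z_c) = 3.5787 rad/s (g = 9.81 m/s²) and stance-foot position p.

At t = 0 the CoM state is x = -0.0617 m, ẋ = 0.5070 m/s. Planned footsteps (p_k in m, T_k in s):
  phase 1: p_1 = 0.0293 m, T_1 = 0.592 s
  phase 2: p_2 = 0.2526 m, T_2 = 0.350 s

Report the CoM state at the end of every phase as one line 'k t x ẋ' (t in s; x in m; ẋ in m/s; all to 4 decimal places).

1 0.5920 0.2261 0.8044
2 0.9420 0.5636 1.3698

phase 1: p=0.0293, T=0.592, ωT=2.118590, cosh=4.219802, sinh=4.099601; start (x,ẋ)=(-0.061700, 0.507000) → end (x,ẋ)=(0.226095, 0.804356)
phase 2: p=0.2526, T=0.350, ωT=1.252545, cosh=1.892507, sinh=1.606730; start (x,ẋ)=(0.226095, 0.804356) → end (x,ẋ)=(0.563571, 1.369845)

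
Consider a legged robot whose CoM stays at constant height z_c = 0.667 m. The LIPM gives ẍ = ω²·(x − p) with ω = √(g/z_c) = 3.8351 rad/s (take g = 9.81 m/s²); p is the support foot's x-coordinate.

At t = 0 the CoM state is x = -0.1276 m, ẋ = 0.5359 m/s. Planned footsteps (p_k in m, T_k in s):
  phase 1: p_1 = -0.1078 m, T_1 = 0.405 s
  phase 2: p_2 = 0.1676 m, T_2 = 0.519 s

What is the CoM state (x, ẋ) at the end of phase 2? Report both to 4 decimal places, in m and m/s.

x = 1.2131, ẋ = 4.1717

phase 1: p=-0.1078, T=0.405, ωT=1.553216, cosh=2.469105, sinh=2.257539; start (x,ẋ)=(-0.127600, 0.535900) → end (x,ẋ)=(0.158770, 1.151767)
phase 2: p=0.1676, T=0.519, ωT=1.990417, cosh=3.727611, sinh=3.590973; start (x,ẋ)=(0.158770, 1.151767) → end (x,ẋ)=(1.213137, 4.171740)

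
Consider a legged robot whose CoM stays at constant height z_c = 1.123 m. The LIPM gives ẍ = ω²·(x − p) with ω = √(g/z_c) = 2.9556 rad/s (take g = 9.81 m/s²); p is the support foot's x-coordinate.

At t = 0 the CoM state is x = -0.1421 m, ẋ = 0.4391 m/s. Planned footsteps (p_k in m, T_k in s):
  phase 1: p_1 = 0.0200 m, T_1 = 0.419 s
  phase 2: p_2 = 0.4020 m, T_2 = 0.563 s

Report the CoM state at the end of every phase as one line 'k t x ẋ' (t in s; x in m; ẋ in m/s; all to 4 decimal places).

phase 1: p=0.0200, T=0.419, ωT=1.238396, cosh=1.869963, sinh=1.580114; start (x,ẋ)=(-0.142100, 0.439100) → end (x,ẋ)=(-0.048371, 0.064064)
phase 2: p=0.4020, T=0.563, ωT=1.664003, cosh=2.734892, sinh=2.545513; start (x,ẋ)=(-0.048371, 0.064064) → end (x,ẋ)=(-0.774540, -3.213164)

1 0.4190 -0.0484 0.0641
2 0.9820 -0.7745 -3.2132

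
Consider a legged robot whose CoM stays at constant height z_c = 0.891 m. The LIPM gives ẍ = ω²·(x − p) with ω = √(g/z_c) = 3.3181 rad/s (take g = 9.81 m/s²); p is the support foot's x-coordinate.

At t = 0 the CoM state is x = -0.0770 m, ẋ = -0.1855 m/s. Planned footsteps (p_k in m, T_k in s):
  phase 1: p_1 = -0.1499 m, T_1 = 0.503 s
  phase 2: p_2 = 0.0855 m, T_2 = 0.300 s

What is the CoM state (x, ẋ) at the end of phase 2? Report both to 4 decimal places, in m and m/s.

x = -0.1500, ẋ = -0.5224

phase 1: p=-0.1499, T=0.503, ωT=1.669004, cosh=2.747658, sinh=2.559223; start (x,ẋ)=(-0.077000, -0.185500) → end (x,ẋ)=(-0.092670, 0.109359)
phase 2: p=0.0855, T=0.300, ωT=0.995430, cosh=1.537726, sinh=1.168162; start (x,ẋ)=(-0.092670, 0.109359) → end (x,ẋ)=(-0.149977, -0.522438)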